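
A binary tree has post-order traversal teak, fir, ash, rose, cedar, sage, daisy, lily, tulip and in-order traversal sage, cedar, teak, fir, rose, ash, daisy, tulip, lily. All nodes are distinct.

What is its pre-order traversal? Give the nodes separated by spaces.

The last element of post-order is the root; it splits in-order into left and right subtrees.
Root tulip: left subtree has 7 nodes {sage, cedar, teak, fir, rose, ash, daisy}, right has 1 {lily}.
  Root daisy: left subtree has 6 nodes {sage, cedar, teak, fir, rose, ash}, right has 0 { }.
    Root sage: left subtree has 0 nodes { }, right has 5 {cedar, teak, fir, rose, ash}.
      Root cedar: left subtree has 0 nodes { }, right has 4 {teak, fir, rose, ash}.
        Root rose: left subtree has 2 nodes {teak, fir}, right has 1 {ash}.
          Root fir: left subtree has 1 node {teak}, right has 0 { }.

tulip daisy sage cedar rose fir teak ash lily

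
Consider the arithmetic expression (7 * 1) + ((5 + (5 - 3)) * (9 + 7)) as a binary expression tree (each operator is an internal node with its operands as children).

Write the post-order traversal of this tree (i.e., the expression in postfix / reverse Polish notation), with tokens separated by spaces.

7 1 * 5 5 3 - + 9 7 + * +

Post-order on an expression tree gives postfix notation: for each operator, emit left operand, right operand, then the operator.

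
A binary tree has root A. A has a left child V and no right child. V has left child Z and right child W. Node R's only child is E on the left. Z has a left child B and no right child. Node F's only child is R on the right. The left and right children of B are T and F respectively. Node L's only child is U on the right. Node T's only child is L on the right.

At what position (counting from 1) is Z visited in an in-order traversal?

8

In-order visits the left subtree, then the node, then the right subtree.
At A: go left to V.
  At V: go left to Z.
    At Z: go left to B.
      At B: go left to T.
        At T: no left child.
        Visit T.
        At T: go right to L.
          At L: no left child.
          Visit L.
          At L: go right to U.
            U is a leaf — visit U.
      Visit B.
      At B: go right to F.
        At F: no left child.
        Visit F.
        At F: go right to R.
          At R: go left to E.
            E is a leaf — visit E.
          Visit R.
          At R: no right child.
    Visit Z.
    At Z: no right child.
  Visit V.
  At V: go right to W.
    W is a leaf — visit W.
Visit A.
At A: no right child.
Full in-order sequence: T, L, U, B, F, E, R, Z, V, W, A.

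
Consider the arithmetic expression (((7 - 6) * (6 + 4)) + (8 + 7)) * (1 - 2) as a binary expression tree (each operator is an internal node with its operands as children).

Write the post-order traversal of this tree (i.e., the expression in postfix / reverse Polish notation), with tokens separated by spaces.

7 6 - 6 4 + * 8 7 + + 1 2 - *

Post-order on an expression tree gives postfix notation: for each operator, emit left operand, right operand, then the operator.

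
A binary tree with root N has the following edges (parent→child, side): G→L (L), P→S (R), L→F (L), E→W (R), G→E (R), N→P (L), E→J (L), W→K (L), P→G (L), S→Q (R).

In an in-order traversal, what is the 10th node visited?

In-order visits the left subtree, then the node, then the right subtree.
At N: go left to P.
  At P: go left to G.
    At G: go left to L.
      At L: go left to F.
        F is a leaf — visit F.
      Visit L.
      At L: no right child.
    Visit G.
    At G: go right to E.
      At E: go left to J.
        J is a leaf — visit J.
      Visit E.
      At E: go right to W.
        At W: go left to K.
          K is a leaf — visit K.
        Visit W.
        At W: no right child.
  Visit P.
  At P: go right to S.
    At S: no left child.
    Visit S.
    At S: go right to Q.
      Q is a leaf — visit Q.
Visit N.
At N: no right child.
Full in-order sequence: F, L, G, J, E, K, W, P, S, Q, N.

Q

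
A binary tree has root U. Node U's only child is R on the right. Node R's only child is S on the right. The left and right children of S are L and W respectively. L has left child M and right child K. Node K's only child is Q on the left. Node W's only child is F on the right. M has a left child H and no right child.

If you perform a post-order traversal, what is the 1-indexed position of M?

Post-order visits the left subtree, then the right subtree, then the node.
At U: no left child.
At U: go right to R.
  At R: no left child.
  At R: go right to S.
    At S: go left to L.
      At L: go left to M.
        At M: go left to H.
          H is a leaf — visit H.
        At M: no right child.
        Visit M.
      At L: go right to K.
        At K: go left to Q.
          Q is a leaf — visit Q.
        At K: no right child.
        Visit K.
      Visit L.
    At S: go right to W.
      At W: no left child.
      At W: go right to F.
        F is a leaf — visit F.
      Visit W.
    Visit S.
  Visit R.
Visit U.
Full post-order sequence: H, M, Q, K, L, F, W, S, R, U.

2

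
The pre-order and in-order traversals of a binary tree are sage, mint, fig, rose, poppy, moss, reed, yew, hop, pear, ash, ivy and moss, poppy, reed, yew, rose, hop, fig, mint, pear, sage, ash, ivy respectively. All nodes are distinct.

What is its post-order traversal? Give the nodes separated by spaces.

The first element of pre-order is the root; it splits in-order into left and right subtrees.
Root sage: left subtree has 9 nodes {moss, poppy, reed, yew, rose, hop, fig, mint, pear}, right has 2 {ash, ivy}.
  Root mint: left subtree has 7 nodes {moss, poppy, reed, yew, rose, hop, fig}, right has 1 {pear}.
    Root fig: left subtree has 6 nodes {moss, poppy, reed, yew, rose, hop}, right has 0 { }.
      Root rose: left subtree has 4 nodes {moss, poppy, reed, yew}, right has 1 {hop}.
        Root poppy: left subtree has 1 node {moss}, right has 2 {reed, yew}.
          Root reed: left subtree has 0 nodes { }, right has 1 {yew}.
  Root ash: left subtree has 0 nodes { }, right has 1 {ivy}.

moss yew reed poppy hop rose fig pear mint ivy ash sage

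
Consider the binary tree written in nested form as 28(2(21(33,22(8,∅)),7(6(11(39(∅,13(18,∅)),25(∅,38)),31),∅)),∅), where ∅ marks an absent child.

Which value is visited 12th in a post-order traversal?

Post-order visits the left subtree, then the right subtree, then the node.
At 28: go left to 2.
  At 2: go left to 21.
    At 21: go left to 33.
      33 is a leaf — visit 33.
    At 21: go right to 22.
      At 22: go left to 8.
        8 is a leaf — visit 8.
      At 22: no right child.
      Visit 22.
    Visit 21.
  At 2: go right to 7.
    At 7: go left to 6.
      At 6: go left to 11.
        At 11: go left to 39.
          At 39: no left child.
          At 39: go right to 13.
            At 13: go left to 18.
              18 is a leaf — visit 18.
            At 13: no right child.
            Visit 13.
          Visit 39.
        At 11: go right to 25.
          At 25: no left child.
          At 25: go right to 38.
            38 is a leaf — visit 38.
          Visit 25.
        Visit 11.
      At 6: go right to 31.
        31 is a leaf — visit 31.
      Visit 6.
    At 7: no right child.
    Visit 7.
  Visit 2.
At 28: no right child.
Visit 28.
Full post-order sequence: 33, 8, 22, 21, 18, 13, 39, 38, 25, 11, 31, 6, 7, 2, 28.

6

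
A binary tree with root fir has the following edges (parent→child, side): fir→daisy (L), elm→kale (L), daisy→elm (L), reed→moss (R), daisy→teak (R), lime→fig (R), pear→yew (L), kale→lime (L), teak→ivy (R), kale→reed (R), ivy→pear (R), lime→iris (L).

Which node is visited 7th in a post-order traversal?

Post-order visits the left subtree, then the right subtree, then the node.
At fir: go left to daisy.
  At daisy: go left to elm.
    At elm: go left to kale.
      At kale: go left to lime.
        At lime: go left to iris.
          iris is a leaf — visit iris.
        At lime: go right to fig.
          fig is a leaf — visit fig.
        Visit lime.
      At kale: go right to reed.
        At reed: no left child.
        At reed: go right to moss.
          moss is a leaf — visit moss.
        Visit reed.
      Visit kale.
    At elm: no right child.
    Visit elm.
  At daisy: go right to teak.
    At teak: no left child.
    At teak: go right to ivy.
      At ivy: no left child.
      At ivy: go right to pear.
        At pear: go left to yew.
          yew is a leaf — visit yew.
        At pear: no right child.
        Visit pear.
      Visit ivy.
    Visit teak.
  Visit daisy.
At fir: no right child.
Visit fir.
Full post-order sequence: iris, fig, lime, moss, reed, kale, elm, yew, pear, ivy, teak, daisy, fir.

elm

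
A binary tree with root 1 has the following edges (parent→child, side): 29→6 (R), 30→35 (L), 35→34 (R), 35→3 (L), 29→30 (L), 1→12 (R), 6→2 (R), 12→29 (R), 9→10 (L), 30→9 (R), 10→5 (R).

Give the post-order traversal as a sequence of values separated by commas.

3, 34, 35, 5, 10, 9, 30, 2, 6, 29, 12, 1

Post-order visits the left subtree, then the right subtree, then the node.
At 1: no left child.
At 1: go right to 12.
  At 12: no left child.
  At 12: go right to 29.
    At 29: go left to 30.
      At 30: go left to 35.
        At 35: go left to 3.
          3 is a leaf — visit 3.
        At 35: go right to 34.
          34 is a leaf — visit 34.
        Visit 35.
      At 30: go right to 9.
        At 9: go left to 10.
          At 10: no left child.
          At 10: go right to 5.
            5 is a leaf — visit 5.
          Visit 10.
        At 9: no right child.
        Visit 9.
      Visit 30.
    At 29: go right to 6.
      At 6: no left child.
      At 6: go right to 2.
        2 is a leaf — visit 2.
      Visit 6.
    Visit 29.
  Visit 12.
Visit 1.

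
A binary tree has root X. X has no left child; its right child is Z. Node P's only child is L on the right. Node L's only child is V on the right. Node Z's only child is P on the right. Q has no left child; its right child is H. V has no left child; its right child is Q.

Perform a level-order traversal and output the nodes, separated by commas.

Level-order visits nodes level by level from the root, left to right within each level.
Level 0: X
Level 1: Z
Level 2: P
Level 3: L
Level 4: V
Level 5: Q
Level 6: H

X, Z, P, L, V, Q, H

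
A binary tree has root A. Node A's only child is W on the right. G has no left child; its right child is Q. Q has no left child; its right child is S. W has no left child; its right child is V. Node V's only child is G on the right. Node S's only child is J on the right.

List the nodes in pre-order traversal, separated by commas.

Pre-order visits the node, then its left subtree, then its right subtree.
Visit A.
At A: no left child.
At A: go right to W.
  Visit W.
  At W: no left child.
  At W: go right to V.
    Visit V.
    At V: no left child.
    At V: go right to G.
      Visit G.
      At G: no left child.
      At G: go right to Q.
        Visit Q.
        At Q: no left child.
        At Q: go right to S.
          Visit S.
          At S: no left child.
          At S: go right to J.
            J is a leaf — visit J.

A, W, V, G, Q, S, J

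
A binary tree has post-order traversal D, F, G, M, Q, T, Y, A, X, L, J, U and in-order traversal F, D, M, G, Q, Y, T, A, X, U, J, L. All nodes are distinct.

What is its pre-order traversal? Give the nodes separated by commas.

U, X, A, Y, Q, M, F, D, G, T, J, L

The last element of post-order is the root; it splits in-order into left and right subtrees.
Root U: left subtree has 9 nodes {F, D, M, G, Q, Y, T, A, X}, right has 2 {J, L}.
  Root X: left subtree has 8 nodes {F, D, M, G, Q, Y, T, A}, right has 0 { }.
    Root A: left subtree has 7 nodes {F, D, M, G, Q, Y, T}, right has 0 { }.
      Root Y: left subtree has 5 nodes {F, D, M, G, Q}, right has 1 {T}.
        Root Q: left subtree has 4 nodes {F, D, M, G}, right has 0 { }.
          Root M: left subtree has 2 nodes {F, D}, right has 1 {G}.
            Root F: left subtree has 0 nodes { }, right has 1 {D}.
  Root J: left subtree has 0 nodes { }, right has 1 {L}.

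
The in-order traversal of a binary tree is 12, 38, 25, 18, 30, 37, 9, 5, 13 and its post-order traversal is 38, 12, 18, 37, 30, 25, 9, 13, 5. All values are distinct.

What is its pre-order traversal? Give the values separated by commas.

5, 9, 25, 12, 38, 30, 18, 37, 13

The last element of post-order is the root; it splits in-order into left and right subtrees.
Root 5: left subtree has 7 nodes {12, 38, 25, 18, 30, 37, 9}, right has 1 {13}.
  Root 9: left subtree has 6 nodes {12, 38, 25, 18, 30, 37}, right has 0 { }.
    Root 25: left subtree has 2 nodes {12, 38}, right has 3 {18, 30, 37}.
      Root 12: left subtree has 0 nodes { }, right has 1 {38}.
      Root 30: left subtree has 1 node {18}, right has 1 {37}.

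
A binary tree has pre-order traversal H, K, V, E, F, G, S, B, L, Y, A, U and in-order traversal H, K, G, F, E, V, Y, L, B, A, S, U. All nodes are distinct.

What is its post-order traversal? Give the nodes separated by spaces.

G F E Y L A B U S V K H

The first element of pre-order is the root; it splits in-order into left and right subtrees.
Root H: left subtree has 0 nodes { }, right has 11 {K, G, F, E, V, Y, L, B, A, S, U}.
  Root K: left subtree has 0 nodes { }, right has 10 {G, F, E, V, Y, L, B, A, S, U}.
    Root V: left subtree has 3 nodes {G, F, E}, right has 6 {Y, L, B, A, S, U}.
      Root E: left subtree has 2 nodes {G, F}, right has 0 { }.
        Root F: left subtree has 1 node {G}, right has 0 { }.
      Root S: left subtree has 4 nodes {Y, L, B, A}, right has 1 {U}.
        Root B: left subtree has 2 nodes {Y, L}, right has 1 {A}.
          Root L: left subtree has 1 node {Y}, right has 0 { }.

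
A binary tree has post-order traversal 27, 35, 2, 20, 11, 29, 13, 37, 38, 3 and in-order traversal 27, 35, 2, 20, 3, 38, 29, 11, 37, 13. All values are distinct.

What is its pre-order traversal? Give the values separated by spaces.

The last element of post-order is the root; it splits in-order into left and right subtrees.
Root 3: left subtree has 4 nodes {27, 35, 2, 20}, right has 5 {38, 29, 11, 37, 13}.
  Root 20: left subtree has 3 nodes {27, 35, 2}, right has 0 { }.
    Root 2: left subtree has 2 nodes {27, 35}, right has 0 { }.
      Root 35: left subtree has 1 node {27}, right has 0 { }.
  Root 38: left subtree has 0 nodes { }, right has 4 {29, 11, 37, 13}.
    Root 37: left subtree has 2 nodes {29, 11}, right has 1 {13}.
      Root 29: left subtree has 0 nodes { }, right has 1 {11}.

3 20 2 35 27 38 37 29 11 13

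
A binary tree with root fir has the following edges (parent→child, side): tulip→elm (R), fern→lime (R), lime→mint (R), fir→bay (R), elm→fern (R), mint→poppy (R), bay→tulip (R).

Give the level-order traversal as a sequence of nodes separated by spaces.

fir bay tulip elm fern lime mint poppy

Level-order visits nodes level by level from the root, left to right within each level.
Level 0: fir
Level 1: bay
Level 2: tulip
Level 3: elm
Level 4: fern
Level 5: lime
Level 6: mint
Level 7: poppy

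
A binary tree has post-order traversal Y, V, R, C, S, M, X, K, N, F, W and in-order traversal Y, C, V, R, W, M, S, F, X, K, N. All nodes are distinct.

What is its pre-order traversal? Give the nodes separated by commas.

W, C, Y, R, V, F, M, S, N, K, X

The last element of post-order is the root; it splits in-order into left and right subtrees.
Root W: left subtree has 4 nodes {Y, C, V, R}, right has 6 {M, S, F, X, K, N}.
  Root C: left subtree has 1 node {Y}, right has 2 {V, R}.
    Root R: left subtree has 1 node {V}, right has 0 { }.
  Root F: left subtree has 2 nodes {M, S}, right has 3 {X, K, N}.
    Root M: left subtree has 0 nodes { }, right has 1 {S}.
    Root N: left subtree has 2 nodes {X, K}, right has 0 { }.
      Root K: left subtree has 1 node {X}, right has 0 { }.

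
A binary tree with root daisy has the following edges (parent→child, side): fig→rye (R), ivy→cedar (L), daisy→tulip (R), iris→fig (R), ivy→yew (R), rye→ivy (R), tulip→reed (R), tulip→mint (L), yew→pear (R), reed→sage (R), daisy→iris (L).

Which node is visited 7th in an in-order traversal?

In-order visits the left subtree, then the node, then the right subtree.
At daisy: go left to iris.
  At iris: no left child.
  Visit iris.
  At iris: go right to fig.
    At fig: no left child.
    Visit fig.
    At fig: go right to rye.
      At rye: no left child.
      Visit rye.
      At rye: go right to ivy.
        At ivy: go left to cedar.
          cedar is a leaf — visit cedar.
        Visit ivy.
        At ivy: go right to yew.
          At yew: no left child.
          Visit yew.
          At yew: go right to pear.
            pear is a leaf — visit pear.
Visit daisy.
At daisy: go right to tulip.
  At tulip: go left to mint.
    mint is a leaf — visit mint.
  Visit tulip.
  At tulip: go right to reed.
    At reed: no left child.
    Visit reed.
    At reed: go right to sage.
      sage is a leaf — visit sage.
Full in-order sequence: iris, fig, rye, cedar, ivy, yew, pear, daisy, mint, tulip, reed, sage.

pear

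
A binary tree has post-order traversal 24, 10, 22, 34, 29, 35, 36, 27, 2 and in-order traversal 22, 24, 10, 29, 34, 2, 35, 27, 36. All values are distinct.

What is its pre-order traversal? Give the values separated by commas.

2, 29, 22, 10, 24, 34, 27, 35, 36

The last element of post-order is the root; it splits in-order into left and right subtrees.
Root 2: left subtree has 5 nodes {22, 24, 10, 29, 34}, right has 3 {35, 27, 36}.
  Root 29: left subtree has 3 nodes {22, 24, 10}, right has 1 {34}.
    Root 22: left subtree has 0 nodes { }, right has 2 {24, 10}.
      Root 10: left subtree has 1 node {24}, right has 0 { }.
  Root 27: left subtree has 1 node {35}, right has 1 {36}.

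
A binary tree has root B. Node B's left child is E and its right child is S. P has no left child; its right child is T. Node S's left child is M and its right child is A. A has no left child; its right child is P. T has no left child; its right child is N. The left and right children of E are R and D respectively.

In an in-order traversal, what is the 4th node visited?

B

In-order visits the left subtree, then the node, then the right subtree.
At B: go left to E.
  At E: go left to R.
    R is a leaf — visit R.
  Visit E.
  At E: go right to D.
    D is a leaf — visit D.
Visit B.
At B: go right to S.
  At S: go left to M.
    M is a leaf — visit M.
  Visit S.
  At S: go right to A.
    At A: no left child.
    Visit A.
    At A: go right to P.
      At P: no left child.
      Visit P.
      At P: go right to T.
        At T: no left child.
        Visit T.
        At T: go right to N.
          N is a leaf — visit N.
Full in-order sequence: R, E, D, B, M, S, A, P, T, N.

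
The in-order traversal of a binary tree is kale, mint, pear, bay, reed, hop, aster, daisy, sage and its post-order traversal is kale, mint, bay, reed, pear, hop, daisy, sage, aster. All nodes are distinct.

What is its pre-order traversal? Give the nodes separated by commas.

The last element of post-order is the root; it splits in-order into left and right subtrees.
Root aster: left subtree has 6 nodes {kale, mint, pear, bay, reed, hop}, right has 2 {daisy, sage}.
  Root hop: left subtree has 5 nodes {kale, mint, pear, bay, reed}, right has 0 { }.
    Root pear: left subtree has 2 nodes {kale, mint}, right has 2 {bay, reed}.
      Root mint: left subtree has 1 node {kale}, right has 0 { }.
      Root reed: left subtree has 1 node {bay}, right has 0 { }.
  Root sage: left subtree has 1 node {daisy}, right has 0 { }.

aster, hop, pear, mint, kale, reed, bay, sage, daisy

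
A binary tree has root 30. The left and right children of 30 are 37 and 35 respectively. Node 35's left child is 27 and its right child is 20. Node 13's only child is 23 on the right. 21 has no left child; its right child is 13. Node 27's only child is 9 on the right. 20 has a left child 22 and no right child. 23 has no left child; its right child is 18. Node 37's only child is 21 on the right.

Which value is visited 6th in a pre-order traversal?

18

Pre-order visits the node, then its left subtree, then its right subtree.
Visit 30.
At 30: go left to 37.
  Visit 37.
  At 37: no left child.
  At 37: go right to 21.
    Visit 21.
    At 21: no left child.
    At 21: go right to 13.
      Visit 13.
      At 13: no left child.
      At 13: go right to 23.
        Visit 23.
        At 23: no left child.
        At 23: go right to 18.
          18 is a leaf — visit 18.
At 30: go right to 35.
  Visit 35.
  At 35: go left to 27.
    Visit 27.
    At 27: no left child.
    At 27: go right to 9.
      9 is a leaf — visit 9.
  At 35: go right to 20.
    Visit 20.
    At 20: go left to 22.
      22 is a leaf — visit 22.
    At 20: no right child.
Full pre-order sequence: 30, 37, 21, 13, 23, 18, 35, 27, 9, 20, 22.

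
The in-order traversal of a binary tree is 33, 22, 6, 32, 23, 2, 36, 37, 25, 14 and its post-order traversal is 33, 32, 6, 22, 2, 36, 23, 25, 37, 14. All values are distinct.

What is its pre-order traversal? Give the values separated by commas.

14, 37, 23, 22, 33, 6, 32, 36, 2, 25

The last element of post-order is the root; it splits in-order into left and right subtrees.
Root 14: left subtree has 9 nodes {33, 22, 6, 32, 23, 2, 36, 37, 25}, right has 0 { }.
  Root 37: left subtree has 7 nodes {33, 22, 6, 32, 23, 2, 36}, right has 1 {25}.
    Root 23: left subtree has 4 nodes {33, 22, 6, 32}, right has 2 {2, 36}.
      Root 22: left subtree has 1 node {33}, right has 2 {6, 32}.
        Root 6: left subtree has 0 nodes { }, right has 1 {32}.
      Root 36: left subtree has 1 node {2}, right has 0 { }.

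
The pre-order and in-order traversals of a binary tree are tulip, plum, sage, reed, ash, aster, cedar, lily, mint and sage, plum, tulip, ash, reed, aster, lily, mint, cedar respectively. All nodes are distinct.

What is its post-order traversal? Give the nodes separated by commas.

The first element of pre-order is the root; it splits in-order into left and right subtrees.
Root tulip: left subtree has 2 nodes {sage, plum}, right has 6 {ash, reed, aster, lily, mint, cedar}.
  Root plum: left subtree has 1 node {sage}, right has 0 { }.
  Root reed: left subtree has 1 node {ash}, right has 4 {aster, lily, mint, cedar}.
    Root aster: left subtree has 0 nodes { }, right has 3 {lily, mint, cedar}.
      Root cedar: left subtree has 2 nodes {lily, mint}, right has 0 { }.
        Root lily: left subtree has 0 nodes { }, right has 1 {mint}.

sage, plum, ash, mint, lily, cedar, aster, reed, tulip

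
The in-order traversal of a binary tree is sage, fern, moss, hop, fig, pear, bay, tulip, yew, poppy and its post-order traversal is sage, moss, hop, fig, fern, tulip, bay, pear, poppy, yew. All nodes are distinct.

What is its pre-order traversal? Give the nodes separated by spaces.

The last element of post-order is the root; it splits in-order into left and right subtrees.
Root yew: left subtree has 8 nodes {sage, fern, moss, hop, fig, pear, bay, tulip}, right has 1 {poppy}.
  Root pear: left subtree has 5 nodes {sage, fern, moss, hop, fig}, right has 2 {bay, tulip}.
    Root fern: left subtree has 1 node {sage}, right has 3 {moss, hop, fig}.
      Root fig: left subtree has 2 nodes {moss, hop}, right has 0 { }.
        Root hop: left subtree has 1 node {moss}, right has 0 { }.
    Root bay: left subtree has 0 nodes { }, right has 1 {tulip}.

yew pear fern sage fig hop moss bay tulip poppy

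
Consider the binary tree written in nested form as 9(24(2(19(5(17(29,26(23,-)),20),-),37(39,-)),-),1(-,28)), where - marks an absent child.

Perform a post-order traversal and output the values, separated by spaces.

Post-order visits the left subtree, then the right subtree, then the node.
At 9: go left to 24.
  At 24: go left to 2.
    At 2: go left to 19.
      At 19: go left to 5.
        At 5: go left to 17.
          At 17: go left to 29.
            29 is a leaf — visit 29.
          At 17: go right to 26.
            At 26: go left to 23.
              23 is a leaf — visit 23.
            At 26: no right child.
            Visit 26.
          Visit 17.
        At 5: go right to 20.
          20 is a leaf — visit 20.
        Visit 5.
      At 19: no right child.
      Visit 19.
    At 2: go right to 37.
      At 37: go left to 39.
        39 is a leaf — visit 39.
      At 37: no right child.
      Visit 37.
    Visit 2.
  At 24: no right child.
  Visit 24.
At 9: go right to 1.
  At 1: no left child.
  At 1: go right to 28.
    28 is a leaf — visit 28.
  Visit 1.
Visit 9.

29 23 26 17 20 5 19 39 37 2 24 28 1 9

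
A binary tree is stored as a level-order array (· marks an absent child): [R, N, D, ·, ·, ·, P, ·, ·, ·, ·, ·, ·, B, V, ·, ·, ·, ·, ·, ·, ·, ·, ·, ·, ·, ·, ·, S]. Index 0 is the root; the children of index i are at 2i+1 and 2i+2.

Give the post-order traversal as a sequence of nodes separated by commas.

N, S, B, V, P, D, R

Post-order visits the left subtree, then the right subtree, then the node.
At R: go left to N.
  N is a leaf — visit N.
At R: go right to D.
  At D: no left child.
  At D: go right to P.
    At P: go left to B.
      At B: no left child.
      At B: go right to S.
        S is a leaf — visit S.
      Visit B.
    At P: go right to V.
      V is a leaf — visit V.
    Visit P.
  Visit D.
Visit R.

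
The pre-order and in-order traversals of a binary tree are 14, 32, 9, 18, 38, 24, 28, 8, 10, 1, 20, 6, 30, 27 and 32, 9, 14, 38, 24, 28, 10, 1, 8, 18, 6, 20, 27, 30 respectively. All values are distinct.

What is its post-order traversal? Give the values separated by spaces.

The first element of pre-order is the root; it splits in-order into left and right subtrees.
Root 14: left subtree has 2 nodes {32, 9}, right has 11 {38, 24, 28, 10, 1, 8, 18, 6, 20, 27, 30}.
  Root 32: left subtree has 0 nodes { }, right has 1 {9}.
  Root 18: left subtree has 6 nodes {38, 24, 28, 10, 1, 8}, right has 4 {6, 20, 27, 30}.
    Root 38: left subtree has 0 nodes { }, right has 5 {24, 28, 10, 1, 8}.
      Root 24: left subtree has 0 nodes { }, right has 4 {28, 10, 1, 8}.
        Root 28: left subtree has 0 nodes { }, right has 3 {10, 1, 8}.
          Root 8: left subtree has 2 nodes {10, 1}, right has 0 { }.
            Root 10: left subtree has 0 nodes { }, right has 1 {1}.
    Root 20: left subtree has 1 node {6}, right has 2 {27, 30}.
      Root 30: left subtree has 1 node {27}, right has 0 { }.

9 32 1 10 8 28 24 38 6 27 30 20 18 14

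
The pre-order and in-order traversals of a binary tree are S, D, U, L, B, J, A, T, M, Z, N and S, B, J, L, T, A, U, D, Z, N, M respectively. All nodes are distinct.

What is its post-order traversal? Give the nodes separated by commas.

J, B, T, A, L, U, N, Z, M, D, S

The first element of pre-order is the root; it splits in-order into left and right subtrees.
Root S: left subtree has 0 nodes { }, right has 10 {B, J, L, T, A, U, D, Z, N, M}.
  Root D: left subtree has 6 nodes {B, J, L, T, A, U}, right has 3 {Z, N, M}.
    Root U: left subtree has 5 nodes {B, J, L, T, A}, right has 0 { }.
      Root L: left subtree has 2 nodes {B, J}, right has 2 {T, A}.
        Root B: left subtree has 0 nodes { }, right has 1 {J}.
        Root A: left subtree has 1 node {T}, right has 0 { }.
    Root M: left subtree has 2 nodes {Z, N}, right has 0 { }.
      Root Z: left subtree has 0 nodes { }, right has 1 {N}.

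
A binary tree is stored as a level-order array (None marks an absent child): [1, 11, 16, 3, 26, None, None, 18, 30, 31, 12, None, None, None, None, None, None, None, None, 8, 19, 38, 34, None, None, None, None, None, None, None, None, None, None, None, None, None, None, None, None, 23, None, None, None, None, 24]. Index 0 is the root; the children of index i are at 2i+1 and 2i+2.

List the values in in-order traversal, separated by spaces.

In-order visits the left subtree, then the node, then the right subtree.
At 1: go left to 11.
  At 11: go left to 3.
    At 3: go left to 18.
      18 is a leaf — visit 18.
    Visit 3.
    At 3: go right to 30.
      30 is a leaf — visit 30.
  Visit 11.
  At 11: go right to 26.
    At 26: go left to 31.
      At 31: go left to 8.
        At 8: go left to 23.
          23 is a leaf — visit 23.
        Visit 8.
        At 8: no right child.
      Visit 31.
      At 31: go right to 19.
        19 is a leaf — visit 19.
    Visit 26.
    At 26: go right to 12.
      At 12: go left to 38.
        At 38: no left child.
        Visit 38.
        At 38: go right to 24.
          24 is a leaf — visit 24.
      Visit 12.
      At 12: go right to 34.
        34 is a leaf — visit 34.
Visit 1.
At 1: go right to 16.
  16 is a leaf — visit 16.

18 3 30 11 23 8 31 19 26 38 24 12 34 1 16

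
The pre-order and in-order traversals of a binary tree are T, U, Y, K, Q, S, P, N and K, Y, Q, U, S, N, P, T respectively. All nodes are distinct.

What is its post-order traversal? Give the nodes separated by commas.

The first element of pre-order is the root; it splits in-order into left and right subtrees.
Root T: left subtree has 7 nodes {K, Y, Q, U, S, N, P}, right has 0 { }.
  Root U: left subtree has 3 nodes {K, Y, Q}, right has 3 {S, N, P}.
    Root Y: left subtree has 1 node {K}, right has 1 {Q}.
    Root S: left subtree has 0 nodes { }, right has 2 {N, P}.
      Root P: left subtree has 1 node {N}, right has 0 { }.

K, Q, Y, N, P, S, U, T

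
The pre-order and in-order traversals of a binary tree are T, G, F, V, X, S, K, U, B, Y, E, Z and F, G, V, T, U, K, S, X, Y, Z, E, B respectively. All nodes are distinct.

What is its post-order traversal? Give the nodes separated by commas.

The first element of pre-order is the root; it splits in-order into left and right subtrees.
Root T: left subtree has 3 nodes {F, G, V}, right has 8 {U, K, S, X, Y, Z, E, B}.
  Root G: left subtree has 1 node {F}, right has 1 {V}.
  Root X: left subtree has 3 nodes {U, K, S}, right has 4 {Y, Z, E, B}.
    Root S: left subtree has 2 nodes {U, K}, right has 0 { }.
      Root K: left subtree has 1 node {U}, right has 0 { }.
    Root B: left subtree has 3 nodes {Y, Z, E}, right has 0 { }.
      Root Y: left subtree has 0 nodes { }, right has 2 {Z, E}.
        Root E: left subtree has 1 node {Z}, right has 0 { }.

F, V, G, U, K, S, Z, E, Y, B, X, T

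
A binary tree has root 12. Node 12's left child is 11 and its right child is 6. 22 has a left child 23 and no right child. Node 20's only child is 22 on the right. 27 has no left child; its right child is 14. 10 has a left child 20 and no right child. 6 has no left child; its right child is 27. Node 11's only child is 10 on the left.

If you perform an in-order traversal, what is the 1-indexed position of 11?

5

In-order visits the left subtree, then the node, then the right subtree.
At 12: go left to 11.
  At 11: go left to 10.
    At 10: go left to 20.
      At 20: no left child.
      Visit 20.
      At 20: go right to 22.
        At 22: go left to 23.
          23 is a leaf — visit 23.
        Visit 22.
        At 22: no right child.
    Visit 10.
    At 10: no right child.
  Visit 11.
  At 11: no right child.
Visit 12.
At 12: go right to 6.
  At 6: no left child.
  Visit 6.
  At 6: go right to 27.
    At 27: no left child.
    Visit 27.
    At 27: go right to 14.
      14 is a leaf — visit 14.
Full in-order sequence: 20, 23, 22, 10, 11, 12, 6, 27, 14.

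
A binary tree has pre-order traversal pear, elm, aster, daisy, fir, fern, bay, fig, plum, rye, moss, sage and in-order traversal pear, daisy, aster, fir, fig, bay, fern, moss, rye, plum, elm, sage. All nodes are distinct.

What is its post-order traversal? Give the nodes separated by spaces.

The first element of pre-order is the root; it splits in-order into left and right subtrees.
Root pear: left subtree has 0 nodes { }, right has 11 {daisy, aster, fir, fig, bay, fern, moss, rye, plum, elm, sage}.
  Root elm: left subtree has 9 nodes {daisy, aster, fir, fig, bay, fern, moss, rye, plum}, right has 1 {sage}.
    Root aster: left subtree has 1 node {daisy}, right has 7 {fir, fig, bay, fern, moss, rye, plum}.
      Root fir: left subtree has 0 nodes { }, right has 6 {fig, bay, fern, moss, rye, plum}.
        Root fern: left subtree has 2 nodes {fig, bay}, right has 3 {moss, rye, plum}.
          Root bay: left subtree has 1 node {fig}, right has 0 { }.
          Root plum: left subtree has 2 nodes {moss, rye}, right has 0 { }.
            Root rye: left subtree has 1 node {moss}, right has 0 { }.

daisy fig bay moss rye plum fern fir aster sage elm pear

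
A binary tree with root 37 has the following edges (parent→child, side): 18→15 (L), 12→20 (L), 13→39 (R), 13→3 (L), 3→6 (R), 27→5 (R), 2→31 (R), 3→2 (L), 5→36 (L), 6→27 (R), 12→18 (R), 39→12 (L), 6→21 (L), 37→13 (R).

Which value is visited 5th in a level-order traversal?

Level-order visits nodes level by level from the root, left to right within each level.
Level 0: 37
Level 1: 13
Level 2: 3, 39
Level 3: 2, 6, 12
Level 4: 31, 21, 27, 20, 18
Level 5: 5, 15
Level 6: 36
Full level-order sequence: 37, 13, 3, 39, 2, 6, 12, 31, 21, 27, 20, 18, 5, 15, 36.

2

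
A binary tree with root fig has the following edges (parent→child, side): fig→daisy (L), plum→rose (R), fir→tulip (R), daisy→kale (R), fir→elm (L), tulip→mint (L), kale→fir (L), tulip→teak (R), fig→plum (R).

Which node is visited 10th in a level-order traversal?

teak

Level-order visits nodes level by level from the root, left to right within each level.
Level 0: fig
Level 1: daisy, plum
Level 2: kale, rose
Level 3: fir
Level 4: elm, tulip
Level 5: mint, teak
Full level-order sequence: fig, daisy, plum, kale, rose, fir, elm, tulip, mint, teak.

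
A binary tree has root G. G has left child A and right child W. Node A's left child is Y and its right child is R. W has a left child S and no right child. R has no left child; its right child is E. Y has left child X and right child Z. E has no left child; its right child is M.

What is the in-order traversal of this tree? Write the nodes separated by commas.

X, Y, Z, A, R, E, M, G, S, W

In-order visits the left subtree, then the node, then the right subtree.
At G: go left to A.
  At A: go left to Y.
    At Y: go left to X.
      X is a leaf — visit X.
    Visit Y.
    At Y: go right to Z.
      Z is a leaf — visit Z.
  Visit A.
  At A: go right to R.
    At R: no left child.
    Visit R.
    At R: go right to E.
      At E: no left child.
      Visit E.
      At E: go right to M.
        M is a leaf — visit M.
Visit G.
At G: go right to W.
  At W: go left to S.
    S is a leaf — visit S.
  Visit W.
  At W: no right child.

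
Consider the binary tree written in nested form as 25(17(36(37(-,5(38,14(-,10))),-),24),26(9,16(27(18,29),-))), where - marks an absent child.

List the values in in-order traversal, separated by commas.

In-order visits the left subtree, then the node, then the right subtree.
At 25: go left to 17.
  At 17: go left to 36.
    At 36: go left to 37.
      At 37: no left child.
      Visit 37.
      At 37: go right to 5.
        At 5: go left to 38.
          38 is a leaf — visit 38.
        Visit 5.
        At 5: go right to 14.
          At 14: no left child.
          Visit 14.
          At 14: go right to 10.
            10 is a leaf — visit 10.
    Visit 36.
    At 36: no right child.
  Visit 17.
  At 17: go right to 24.
    24 is a leaf — visit 24.
Visit 25.
At 25: go right to 26.
  At 26: go left to 9.
    9 is a leaf — visit 9.
  Visit 26.
  At 26: go right to 16.
    At 16: go left to 27.
      At 27: go left to 18.
        18 is a leaf — visit 18.
      Visit 27.
      At 27: go right to 29.
        29 is a leaf — visit 29.
    Visit 16.
    At 16: no right child.

37, 38, 5, 14, 10, 36, 17, 24, 25, 9, 26, 18, 27, 29, 16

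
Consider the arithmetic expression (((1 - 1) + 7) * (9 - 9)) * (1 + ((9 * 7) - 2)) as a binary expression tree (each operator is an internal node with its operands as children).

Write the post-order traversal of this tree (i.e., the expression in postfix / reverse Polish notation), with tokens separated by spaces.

Post-order on an expression tree gives postfix notation: for each operator, emit left operand, right operand, then the operator.

1 1 - 7 + 9 9 - * 1 9 7 * 2 - + *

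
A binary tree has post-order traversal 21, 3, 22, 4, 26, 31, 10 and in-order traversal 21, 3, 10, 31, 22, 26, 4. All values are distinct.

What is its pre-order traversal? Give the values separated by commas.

The last element of post-order is the root; it splits in-order into left and right subtrees.
Root 10: left subtree has 2 nodes {21, 3}, right has 4 {31, 22, 26, 4}.
  Root 3: left subtree has 1 node {21}, right has 0 { }.
  Root 31: left subtree has 0 nodes { }, right has 3 {22, 26, 4}.
    Root 26: left subtree has 1 node {22}, right has 1 {4}.

10, 3, 21, 31, 26, 22, 4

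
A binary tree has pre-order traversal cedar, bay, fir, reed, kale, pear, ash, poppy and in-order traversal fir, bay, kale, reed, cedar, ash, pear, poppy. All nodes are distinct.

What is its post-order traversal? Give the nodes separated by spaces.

The first element of pre-order is the root; it splits in-order into left and right subtrees.
Root cedar: left subtree has 4 nodes {fir, bay, kale, reed}, right has 3 {ash, pear, poppy}.
  Root bay: left subtree has 1 node {fir}, right has 2 {kale, reed}.
    Root reed: left subtree has 1 node {kale}, right has 0 { }.
  Root pear: left subtree has 1 node {ash}, right has 1 {poppy}.

fir kale reed bay ash poppy pear cedar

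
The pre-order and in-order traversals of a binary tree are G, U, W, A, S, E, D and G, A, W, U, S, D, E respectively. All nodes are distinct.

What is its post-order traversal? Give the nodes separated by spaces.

The first element of pre-order is the root; it splits in-order into left and right subtrees.
Root G: left subtree has 0 nodes { }, right has 6 {A, W, U, S, D, E}.
  Root U: left subtree has 2 nodes {A, W}, right has 3 {S, D, E}.
    Root W: left subtree has 1 node {A}, right has 0 { }.
    Root S: left subtree has 0 nodes { }, right has 2 {D, E}.
      Root E: left subtree has 1 node {D}, right has 0 { }.

A W D E S U G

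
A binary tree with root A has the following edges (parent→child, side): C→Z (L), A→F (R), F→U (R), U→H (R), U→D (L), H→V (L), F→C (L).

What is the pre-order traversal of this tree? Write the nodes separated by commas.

A, F, C, Z, U, D, H, V

Pre-order visits the node, then its left subtree, then its right subtree.
Visit A.
At A: no left child.
At A: go right to F.
  Visit F.
  At F: go left to C.
    Visit C.
    At C: go left to Z.
      Z is a leaf — visit Z.
    At C: no right child.
  At F: go right to U.
    Visit U.
    At U: go left to D.
      D is a leaf — visit D.
    At U: go right to H.
      Visit H.
      At H: go left to V.
        V is a leaf — visit V.
      At H: no right child.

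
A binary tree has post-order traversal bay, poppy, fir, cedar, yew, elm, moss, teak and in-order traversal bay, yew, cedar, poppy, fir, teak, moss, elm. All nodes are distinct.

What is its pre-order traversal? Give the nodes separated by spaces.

The last element of post-order is the root; it splits in-order into left and right subtrees.
Root teak: left subtree has 5 nodes {bay, yew, cedar, poppy, fir}, right has 2 {moss, elm}.
  Root yew: left subtree has 1 node {bay}, right has 3 {cedar, poppy, fir}.
    Root cedar: left subtree has 0 nodes { }, right has 2 {poppy, fir}.
      Root fir: left subtree has 1 node {poppy}, right has 0 { }.
  Root moss: left subtree has 0 nodes { }, right has 1 {elm}.

teak yew bay cedar fir poppy moss elm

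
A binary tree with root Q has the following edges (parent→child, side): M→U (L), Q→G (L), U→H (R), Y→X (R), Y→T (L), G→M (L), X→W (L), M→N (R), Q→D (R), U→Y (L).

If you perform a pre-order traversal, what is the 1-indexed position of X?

7

Pre-order visits the node, then its left subtree, then its right subtree.
Visit Q.
At Q: go left to G.
  Visit G.
  At G: go left to M.
    Visit M.
    At M: go left to U.
      Visit U.
      At U: go left to Y.
        Visit Y.
        At Y: go left to T.
          T is a leaf — visit T.
        At Y: go right to X.
          Visit X.
          At X: go left to W.
            W is a leaf — visit W.
          At X: no right child.
      At U: go right to H.
        H is a leaf — visit H.
    At M: go right to N.
      N is a leaf — visit N.
  At G: no right child.
At Q: go right to D.
  D is a leaf — visit D.
Full pre-order sequence: Q, G, M, U, Y, T, X, W, H, N, D.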